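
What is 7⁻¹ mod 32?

gcd(32, 7) = 1.
By Bézout, 7*(-9) + 32*(2) = 1.
So 7*-9 ≡ 1 (mod 32), and -9 mod 32 = 23.

23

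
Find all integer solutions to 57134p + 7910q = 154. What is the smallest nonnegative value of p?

gcd(57134, 7910):
  57134 = 7·7910 + 1764
  7910 = 4·1764 + 854
  1764 = 2·854 + 56
  854 = 15·56 + 14
  56 = 4·14
so gcd(57134, 7910) = 14.
14 divides 154, so solutions exist.
Back-substitute for Bézout coefficients:
  14 = 854 - 15·56
  ... = 57134·(-139) + 7910·(1004)
Scale by 154/14 = 11: (p₀, q₀) = (-1529, 11044).
General solution: p = -1529 + 565t, q = 11044 - 4081t for integer t.
p ≥ 0: smallest is -1529 mod 565 = 166 (at t = 3), with q = -1199.

166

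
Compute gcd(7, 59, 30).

1

gcd(59, 7) = 1  (59 = 8×7 + 3, 7 = 2×3 + 1, 3 = 3×1).
gcd(1, 30) = 1.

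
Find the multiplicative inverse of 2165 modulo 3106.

2667

gcd(3106, 2165) = 1.
By Bézout, 2165*(-439) + 3106*(306) = 1.
So 2165*-439 ≡ 1 (mod 3106), and -439 mod 3106 = 2667.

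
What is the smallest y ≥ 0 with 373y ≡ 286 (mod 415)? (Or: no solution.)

92

gcd(415, 373) = 1.
1 divides 286, so solutions exist.
By Bézout, 373·(-168) + 415·(151) = 1.
So 373·(-168) ≡ 1 (mod 415); multiply by 286: y ≡ -48048 (mod 415).
Smallest nonnegative: y = -48048 mod 415 = 92.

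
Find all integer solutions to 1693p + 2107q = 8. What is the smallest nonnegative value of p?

gcd(2107, 1693):
  2107 = 1*1693 + 414
  1693 = 4*414 + 37
  414 = 11*37 + 7
  37 = 5*7 + 2
  7 = 3*2 + 1
  2 = 2*1
so gcd(2107, 1693) = 1.
1 divides 8, so solutions exist.
Back-substitute for Bézout coefficients:
  1 = 7 - 3*2
  ... = 1693*(-911) + 2107*(732)
Scale by 8/1 = 8: (p₀, q₀) = (-7288, 5856).
General solution: p = -7288 + 2107t, q = 5856 - 1693t for integer t.
p ≥ 0: smallest is -7288 mod 2107 = 1140 (at t = 4), with q = -916.

1140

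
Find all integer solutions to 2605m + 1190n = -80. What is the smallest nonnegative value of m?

116

gcd(2605, 1190):
  2605 = 2×1190 + 225
  1190 = 5×225 + 65
  225 = 3×65 + 30
  65 = 2×30 + 5
  30 = 6×5
so gcd(2605, 1190) = 5.
5 divides -80, so solutions exist.
Back-substitute for Bézout coefficients:
  5 = 65 - 2×30
  ... = 2605×(-37) + 1190×(81)
Scale by -80/5 = -16: (m₀, n₀) = (592, -1296).
General solution: m = 592 + 238t, n = -1296 - 521t for integer t.
m ≥ 0: smallest is 592 mod 238 = 116 (at t = -2), with n = -254.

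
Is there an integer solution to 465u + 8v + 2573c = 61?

yes

gcd(465, 8):
  465 = 58·8 + 1
  8 = 8·1
so gcd(465, 8) = 1.
gcd(1, 2573) = 1.
1 divides 61, so integer solutions exist.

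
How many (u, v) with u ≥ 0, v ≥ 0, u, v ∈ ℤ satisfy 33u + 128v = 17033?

4

gcd(128, 33) = 1  (128 = 3·33 + 29, 33 = 1·29 + 4, 29 = 7·4 + 1, 4 = 4·1).
Back-substituting, 33·(-31) + 128·(8) = 1.
Scale by 17033: one solution is (-528023, 136264). Reduce u mod 128: (105, 106).
General: u = 105 + 128t, v = 106 - 33t.
u ≥ 0 ⇒ t ≥ 0; v ≥ 0 ⇒ t ≤ 3. So t ∈ [0, 3]: 4 solutions.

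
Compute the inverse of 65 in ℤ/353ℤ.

gcd(353, 65) = 1.
By Bézout, 65·(-38) + 353·(7) = 1.
So 65·-38 ≡ 1 (mod 353), and -38 mod 353 = 315.

315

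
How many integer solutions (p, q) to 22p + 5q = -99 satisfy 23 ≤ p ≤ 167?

gcd(22, 5) = 1  (22 = 4*5 + 2, 5 = 2*2 + 1, 2 = 2*1).
Back-substituting, 22*(-2) + 5*(9) = 1.
Scale by -99: particular solution (198, -891); reduce p mod 5: (3, -33).
General solution: p = 3 + 5t, q = -33 - 22t for integer t.
23 ≤ 3 + 5t ≤ 167 gives t ∈ [4, 32], which is 29 values.

29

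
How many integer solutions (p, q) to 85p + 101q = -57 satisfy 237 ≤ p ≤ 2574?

23

gcd(101, 85) = 1.
By Bézout, 85×(-19) + 101×(16) = 1.
Particular solution: (73, -62).
General solution: p = 73 + 101t, q = -62 - 85t for integer t.
237 ≤ 73 + 101t ≤ 2574 gives t ∈ [2, 24], which is 23 values.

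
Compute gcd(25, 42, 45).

1

gcd(42, 25):
  42 = 1×25 + 17
  25 = 1×17 + 8
  17 = 2×8 + 1
  8 = 8×1
so gcd(42, 25) = 1.
gcd(1, 45) = 1.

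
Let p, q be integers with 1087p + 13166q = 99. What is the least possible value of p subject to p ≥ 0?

gcd(13166, 1087):
  13166 = 12*1087 + 122
  1087 = 8*122 + 111
  122 = 1*111 + 11
  111 = 10*11 + 1
  11 = 11*1
so gcd(13166, 1087) = 1.
1 divides 99, so solutions exist.
Back-substitute for Bézout coefficients:
  1 = 111 - 10*11
  ... = 1087*(1187) + 13166*(-98)
Scale by 99/1 = 99: (p₀, q₀) = (117513, -9702).
General solution: p = 117513 + 13166t, q = -9702 - 1087t for integer t.
p ≥ 0: smallest is 117513 mod 13166 = 12185 (at t = -8), with q = -1006.

12185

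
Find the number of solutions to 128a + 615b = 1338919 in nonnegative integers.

gcd(615, 128):
  615 = 4·128 + 103
  128 = 1·103 + 25
  103 = 4·25 + 3
  25 = 8·3 + 1
  3 = 3·1
so gcd(615, 128) = 1.
Back-substitute for Bézout coefficients:
  1 = 25 - 8·3
  ... = 128·(197) + 615·(-41)
Scale by 1338919: one solution is (263767043, -54895679). Reduce a mod 615: (308, 2113).
General: a = 308 + 615t, b = 2113 - 128t.
a ≥ 0 ⇒ t ≥ 0; b ≥ 0 ⇒ t ≤ 16. So t ∈ [0, 16]: 17 solutions.

17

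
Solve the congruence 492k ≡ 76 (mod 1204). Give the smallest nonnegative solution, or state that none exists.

gcd(1204, 492) = 4.
4 divides 76, so solutions exist.
By Bézout, 492*(93) + 1204*(-38) = 4.
So 492*(93) ≡ 4 (mod 1204); multiply by 19: k ≡ 1767 (mod 301).
Smallest nonnegative: k = 1767 mod 301 = 262.

262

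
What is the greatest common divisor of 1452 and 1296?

gcd(1452, 1296):
  1452 = 1*1296 + 156
  1296 = 8*156 + 48
  156 = 3*48 + 12
  48 = 4*12
so gcd(1452, 1296) = 12.

12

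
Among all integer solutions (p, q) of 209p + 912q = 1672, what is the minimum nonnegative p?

gcd(912, 209):
  912 = 4*209 + 76
  209 = 2*76 + 57
  76 = 1*57 + 19
  57 = 3*19
so gcd(912, 209) = 19.
19 divides 1672, so solutions exist.
Back-substitute for Bézout coefficients:
  19 = 76 - 1*57
  ... = 209*(-13) + 912*(3)
Scale by 1672/19 = 88: (p₀, q₀) = (-1144, 264).
General solution: p = -1144 + 48t, q = 264 - 11t for integer t.
p ≥ 0: smallest is -1144 mod 48 = 8 (at t = 24), with q = 0.

8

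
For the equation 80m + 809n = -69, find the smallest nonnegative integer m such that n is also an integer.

616

gcd(809, 80) = 1.
1 divides -69, so solutions exist.
By Bézout, 80*(-91) + 809*(9) = 1.
Scale by -69/1 = -69: (m₀, n₀) = (6279, -621).
General solution: m = 6279 + 809t, n = -621 - 80t for integer t.
m ≥ 0: smallest is 6279 mod 809 = 616 (at t = -7), with n = -61.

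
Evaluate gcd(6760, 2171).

13

gcd(6760, 2171) = 13  (6760 = 3*2171 + 247, 2171 = 8*247 + 195, 247 = 1*195 + 52, 195 = 3*52 + 39, 52 = 1*39 + 13, 39 = 3*13).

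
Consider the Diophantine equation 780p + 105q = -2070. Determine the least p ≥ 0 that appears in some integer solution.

gcd(780, 105) = 15  (780 = 7·105 + 45, 105 = 2·45 + 15, 45 = 3·15).
15 divides -2070, so solutions exist.
Back-substituting, 780·(-2) + 105·(15) = 15.
Scale by -2070/15 = -138: (p₀, q₀) = (276, -2070).
General solution: p = 276 + 7t, q = -2070 - 52t for integer t.
p ≥ 0: smallest is 276 mod 7 = 3 (at t = -39), with q = -42.

3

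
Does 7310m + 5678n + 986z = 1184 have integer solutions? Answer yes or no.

no

gcd(7310, 5678) = 34  (7310 = 1*5678 + 1632, 5678 = 3*1632 + 782, 1632 = 2*782 + 68, 782 = 11*68 + 34, 68 = 2*34).
gcd(34, 986) = 34.
34 does not divide 1184 (remainder 28), so no integer solutions.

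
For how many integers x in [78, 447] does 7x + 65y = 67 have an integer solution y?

gcd(65, 7):
  65 = 9*7 + 2
  7 = 3*2 + 1
  2 = 2*1
so gcd(65, 7) = 1.
Back-substitute for Bézout coefficients:
  1 = 7 - 3*2
  ... = 7*(28) + 65*(-3)
Scale by 67: particular solution (1876, -201); reduce x mod 65: (56, -5).
General solution: x = 56 + 65t, y = -5 - 7t for integer t.
78 ≤ 56 + 65t ≤ 447 gives t ∈ [1, 6], which is 6 values.

6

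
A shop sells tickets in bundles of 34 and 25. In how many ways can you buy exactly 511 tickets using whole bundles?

Need nonnegative integers with 34j + 25k = 511.
gcd(34, 25) = 1, and 34·(-11) + 25·(15) = 1.
So (j₀, k₀) = (-5621, 7665); general j = -5621 + 25t, k = 7665 - 34t.
j ≥ 0 ⇒ t ≥ 225; k ≥ 0 ⇒ t ≤ 225. That's 1 value of t.

1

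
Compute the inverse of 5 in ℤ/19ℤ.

gcd(19, 5) = 1.
By Bézout, 5*(4) + 19*(-1) = 1.
So 5*4 ≡ 1 (mod 19), and 4 mod 19 = 4.

4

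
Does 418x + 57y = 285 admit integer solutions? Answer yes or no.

gcd(418, 57) = 19  (418 = 7·57 + 19, 57 = 3·19).
19 divides 285, so integer solutions exist.

yes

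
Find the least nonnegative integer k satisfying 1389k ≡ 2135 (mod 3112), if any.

gcd(3112, 1389) = 1  (3112 = 2×1389 + 334, 1389 = 4×334 + 53, 334 = 6×53 + 16, 53 = 3×16 + 5, 16 = 3×5 + 1, 5 = 5×1).
1 divides 2135, so solutions exist.
Back-substituting, 1389×(-587) + 3112×(262) = 1.
So 1389×(-587) ≡ 1 (mod 3112); multiply by 2135: k ≡ -1253245 (mod 3112).
Smallest nonnegative: k = -1253245 mod 3112 = 891.

891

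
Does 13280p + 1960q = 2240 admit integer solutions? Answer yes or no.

gcd(13280, 1960):
  13280 = 6*1960 + 1520
  1960 = 1*1520 + 440
  1520 = 3*440 + 200
  440 = 2*200 + 40
  200 = 5*40
so gcd(13280, 1960) = 40.
40 divides 2240, so integer solutions exist.

yes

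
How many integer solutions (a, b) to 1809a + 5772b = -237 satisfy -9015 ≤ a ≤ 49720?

31

gcd(5772, 1809) = 3.
By Bézout, 1809*(619) + 5772*(-194) = 3.
Particular solution: (1123, -352).
General solution: a = 1123 + 1924t, b = -352 - 603t for integer t.
-9015 ≤ 1123 + 1924t ≤ 49720 gives t ∈ [-5, 25], which is 31 values.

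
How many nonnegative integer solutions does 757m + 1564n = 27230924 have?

gcd(1564, 757) = 1  (1564 = 2·757 + 50, 757 = 15·50 + 7, 50 = 7·7 + 1, 7 = 7·1).
Back-substituting, 757·(-219) + 1564·(106) = 1.
Scale by 27230924: one solution is (-5963572356, 2886477944). Reduce m mod 1564: (308, 17262).
General: m = 308 + 1564t, n = 17262 - 757t.
m ≥ 0 ⇒ t ≥ 0; n ≥ 0 ⇒ t ≤ 22. So t ∈ [0, 22]: 23 solutions.

23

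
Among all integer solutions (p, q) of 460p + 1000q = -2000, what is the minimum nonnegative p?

0

gcd(1000, 460) = 20.
20 divides -2000, so solutions exist.
By Bézout, 460×(-13) + 1000×(6) = 20.
Scale by -2000/20 = -100: (p₀, q₀) = (1300, -600).
General solution: p = 1300 + 50t, q = -600 - 23t for integer t.
p ≥ 0: smallest is 1300 mod 50 = 0 (at t = -26), with q = -2.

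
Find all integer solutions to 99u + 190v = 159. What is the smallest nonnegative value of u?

111

gcd(190, 99):
  190 = 1*99 + 91
  99 = 1*91 + 8
  91 = 11*8 + 3
  8 = 2*3 + 2
  3 = 1*2 + 1
  2 = 2*1
so gcd(190, 99) = 1.
1 divides 159, so solutions exist.
Back-substitute for Bézout coefficients:
  1 = 3 - 1*2
  ... = 99*(-71) + 190*(37)
Scale by 159/1 = 159: (u₀, v₀) = (-11289, 5883).
General solution: u = -11289 + 190t, v = 5883 - 99t for integer t.
u ≥ 0: smallest is -11289 mod 190 = 111 (at t = 60), with v = -57.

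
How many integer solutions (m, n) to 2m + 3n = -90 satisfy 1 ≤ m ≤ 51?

17

gcd(3, 2) = 1.
By Bézout, 2×(-1) + 3×(1) = 1.
Particular solution: (0, -30).
General solution: m = 0 + 3t, n = -30 - 2t for integer t.
1 ≤ 0 + 3t ≤ 51 gives t ∈ [1, 17], which is 17 values.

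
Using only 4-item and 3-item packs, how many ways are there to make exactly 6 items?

1

Need nonnegative integers with 4j + 3k = 6.
gcd(4, 3) = 1, and 4·(1) + 3·(-1) = 1.
So (j₀, k₀) = (6, -6); general j = 6 + 3t, k = -6 - 4t.
j ≥ 0 ⇒ t ≥ -2; k ≥ 0 ⇒ t ≤ -2. That's 1 value of t.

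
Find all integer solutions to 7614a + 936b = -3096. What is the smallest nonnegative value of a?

20

gcd(7614, 936) = 18.
18 divides -3096, so solutions exist.
By Bézout, 7614*(15) + 936*(-122) = 18.
Scale by -3096/18 = -172: (a₀, b₀) = (-2580, 20984).
General solution: a = -2580 + 52t, b = 20984 - 423t for integer t.
a ≥ 0: smallest is -2580 mod 52 = 20 (at t = 50), with b = -166.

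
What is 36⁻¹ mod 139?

112

gcd(139, 36) = 1  (139 = 3*36 + 31, 36 = 1*31 + 5, 31 = 6*5 + 1, 5 = 5*1).
Back-substituting, 36*(-27) + 139*(7) = 1.
So 36*-27 ≡ 1 (mod 139), and -27 mod 139 = 112.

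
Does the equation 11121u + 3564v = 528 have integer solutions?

yes

gcd(11121, 3564) = 33  (11121 = 3*3564 + 429, 3564 = 8*429 + 132, 429 = 3*132 + 33, 132 = 4*33).
33 divides 528, so integer solutions exist.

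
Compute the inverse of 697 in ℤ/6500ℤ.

2033

gcd(6500, 697):
  6500 = 9*697 + 227
  697 = 3*227 + 16
  227 = 14*16 + 3
  16 = 5*3 + 1
  3 = 3*1
so gcd(6500, 697) = 1.
Back-substitute for Bézout coefficients:
  1 = 16 - 5*3
  ... = 697*(2033) + 6500*(-218)
So 697*2033 ≡ 1 (mod 6500), and 2033 mod 6500 = 2033.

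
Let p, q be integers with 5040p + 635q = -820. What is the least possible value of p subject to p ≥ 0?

gcd(5040, 635):
  5040 = 7×635 + 595
  635 = 1×595 + 40
  595 = 14×40 + 35
  40 = 1×35 + 5
  35 = 7×5
so gcd(5040, 635) = 5.
5 divides -820, so solutions exist.
Back-substitute for Bézout coefficients:
  5 = 40 - 1×35
  ... = 5040×(-16) + 635×(127)
Scale by -820/5 = -164: (p₀, q₀) = (2624, -20828).
General solution: p = 2624 + 127t, q = -20828 - 1008t for integer t.
p ≥ 0: smallest is 2624 mod 127 = 84 (at t = -20), with q = -668.

84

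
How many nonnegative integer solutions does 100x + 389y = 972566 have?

gcd(389, 100) = 1.
By Bézout, 100×(-35) + 389×(9) = 1.
One solution: (24, 2494).
General: x = 24 + 389t, y = 2494 - 100t.
x ≥ 0 ⇒ t ≥ 0; y ≥ 0 ⇒ t ≤ 24. So t ∈ [0, 24]: 25 solutions.

25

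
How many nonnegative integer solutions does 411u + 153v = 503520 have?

gcd(411, 153):
  411 = 2·153 + 105
  153 = 1·105 + 48
  105 = 2·48 + 9
  48 = 5·9 + 3
  9 = 3·3
so gcd(411, 153) = 3.
Back-substitute for Bézout coefficients:
  3 = 48 - 5·9
  ... = 411·(-16) + 153·(43)
Scale by 167840: one solution is (-2685440, 7217120). Reduce u mod 51: (16, 3248).
General: u = 16 + 51t, v = 3248 - 137t.
u ≥ 0 ⇒ t ≥ 0; v ≥ 0 ⇒ t ≤ 23. So t ∈ [0, 23]: 24 solutions.

24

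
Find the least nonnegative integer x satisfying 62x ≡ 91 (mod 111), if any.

gcd(111, 62):
  111 = 1×62 + 49
  62 = 1×49 + 13
  49 = 3×13 + 10
  13 = 1×10 + 3
  10 = 3×3 + 1
  3 = 3×1
so gcd(111, 62) = 1.
1 divides 91, so solutions exist.
Back-substitute for Bézout coefficients:
  1 = 10 - 3×3
  ... = 62×(-34) + 111×(19)
So 62×(-34) ≡ 1 (mod 111); multiply by 91: x ≡ -3094 (mod 111).
Smallest nonnegative: x = -3094 mod 111 = 14.

14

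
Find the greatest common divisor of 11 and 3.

gcd(11, 3):
  11 = 3×3 + 2
  3 = 1×2 + 1
  2 = 2×1
so gcd(11, 3) = 1.

1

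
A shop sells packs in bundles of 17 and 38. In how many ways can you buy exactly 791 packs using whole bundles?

1

Need nonnegative integers with 17j + 38k = 791.
gcd(17, 38) = 1, and 17·(9) + 38·(-4) = 1.
So (j₀, k₀) = (7119, -3164); general j = 7119 + 38t, k = -3164 - 17t.
j ≥ 0 ⇒ t ≥ -187; k ≥ 0 ⇒ t ≤ -187. That's 1 value of t.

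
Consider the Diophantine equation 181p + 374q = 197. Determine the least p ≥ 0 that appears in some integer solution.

gcd(374, 181):
  374 = 2×181 + 12
  181 = 15×12 + 1
  12 = 12×1
so gcd(374, 181) = 1.
1 divides 197, so solutions exist.
Back-substitute for Bézout coefficients:
  1 = 181 - 15×12
  ... = 181×(31) + 374×(-15)
Scale by 197/1 = 197: (p₀, q₀) = (6107, -2955).
General solution: p = 6107 + 374t, q = -2955 - 181t for integer t.
p ≥ 0: smallest is 6107 mod 374 = 123 (at t = -16), with q = -59.

123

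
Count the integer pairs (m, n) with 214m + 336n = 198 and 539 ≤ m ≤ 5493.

30

gcd(336, 214):
  336 = 1*214 + 122
  214 = 1*122 + 92
  122 = 1*92 + 30
  92 = 3*30 + 2
  30 = 15*2
so gcd(336, 214) = 2.
Back-substitute for Bézout coefficients:
  2 = 92 - 3*30
  ... = 214*(11) + 336*(-7)
Scale by 99: particular solution (1089, -693); reduce m mod 168: (81, -51).
General solution: m = 81 + 168t, n = -51 - 107t for integer t.
539 ≤ 81 + 168t ≤ 5493 gives t ∈ [3, 32], which is 30 values.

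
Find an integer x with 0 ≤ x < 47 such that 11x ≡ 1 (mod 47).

30

gcd(47, 11) = 1  (47 = 4*11 + 3, 11 = 3*3 + 2, 3 = 1*2 + 1, 2 = 2*1).
Back-substituting, 11*(-17) + 47*(4) = 1.
So 11*-17 ≡ 1 (mod 47), and -17 mod 47 = 30.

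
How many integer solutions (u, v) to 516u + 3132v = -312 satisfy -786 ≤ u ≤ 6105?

26

gcd(3132, 516) = 12  (3132 = 6*516 + 36, 516 = 14*36 + 12, 36 = 3*12).
Back-substituting, 516*(85) + 3132*(-14) = 12.
Scale by -26: particular solution (-2210, 364); reduce u mod 261: (139, -23).
General solution: u = 139 + 261t, v = -23 - 43t for integer t.
-786 ≤ 139 + 261t ≤ 6105 gives t ∈ [-3, 22], which is 26 values.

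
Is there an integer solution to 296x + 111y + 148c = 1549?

no

gcd(296, 111):
  296 = 2×111 + 74
  111 = 1×74 + 37
  74 = 2×37
so gcd(296, 111) = 37.
gcd(37, 148) = 37.
37 does not divide 1549 (remainder 32), so no integer solutions.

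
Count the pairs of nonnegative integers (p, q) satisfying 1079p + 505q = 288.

gcd(1079, 505) = 1  (1079 = 2*505 + 69, 505 = 7*69 + 22, 69 = 3*22 + 3, 22 = 7*3 + 1, 3 = 3*1).
Back-substituting, 1079*(-161) + 505*(344) = 1.
Scale by 288: one solution is (-46368, 99072). Reduce p mod 505: (92, -196).
General: p = 92 + 505t, q = -196 - 1079t.
p ≥ 0 ⇒ t ≥ 0; q ≥ 0 ⇒ t ≤ -1. So t ∈ [0, -1]: 0 solutions.

0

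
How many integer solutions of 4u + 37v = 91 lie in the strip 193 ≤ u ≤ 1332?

31

gcd(37, 4):
  37 = 9·4 + 1
  4 = 4·1
so gcd(37, 4) = 1.
Back-substitute for Bézout coefficients:
  1 = 37 - 9·4
  ... = 4·(-9) + 37·(1)
Scale by 91: particular solution (-819, 91); reduce u mod 37: (32, -1).
General solution: u = 32 + 37t, v = -1 - 4t for integer t.
193 ≤ 32 + 37t ≤ 1332 gives t ∈ [5, 35], which is 31 values.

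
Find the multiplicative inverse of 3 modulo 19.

13

gcd(19, 3):
  19 = 6×3 + 1
  3 = 3×1
so gcd(19, 3) = 1.
Back-substitute for Bézout coefficients:
  1 = 19 - 6×3
  ... = 3×(-6) + 19×(1)
So 3×-6 ≡ 1 (mod 19), and -6 mod 19 = 13.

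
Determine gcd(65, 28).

1

gcd(65, 28) = 1  (65 = 2×28 + 9, 28 = 3×9 + 1, 9 = 9×1).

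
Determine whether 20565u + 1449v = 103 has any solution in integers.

no

gcd(20565, 1449) = 9.
9 does not divide 103 (remainder 4), so no integer solutions.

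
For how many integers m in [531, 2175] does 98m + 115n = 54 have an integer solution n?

gcd(115, 98) = 1.
By Bézout, 98×(27) + 115×(-23) = 1.
Particular solution: (78, -66).
General solution: m = 78 + 115t, n = -66 - 98t for integer t.
531 ≤ 78 + 115t ≤ 2175 gives t ∈ [4, 18], which is 15 values.

15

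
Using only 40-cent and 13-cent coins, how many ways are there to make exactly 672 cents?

Need nonnegative integers with 40j + 13k = 672.
gcd(40, 13) = 1, and 40·(1) + 13·(-3) = 1.
So (j₀, k₀) = (672, -2016); general j = 672 + 13t, k = -2016 - 40t.
j ≥ 0 ⇒ t ≥ -51; k ≥ 0 ⇒ t ≤ -51. That's 1 value of t.

1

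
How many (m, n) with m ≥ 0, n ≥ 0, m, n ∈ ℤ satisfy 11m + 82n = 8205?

gcd(82, 11) = 1  (82 = 7·11 + 5, 11 = 2·5 + 1, 5 = 5·1).
Back-substituting, 11·(15) + 82·(-2) = 1.
Scale by 8205: one solution is (123075, -16410). Reduce m mod 82: (75, 90).
General: m = 75 + 82t, n = 90 - 11t.
m ≥ 0 ⇒ t ≥ 0; n ≥ 0 ⇒ t ≤ 8. So t ∈ [0, 8]: 9 solutions.

9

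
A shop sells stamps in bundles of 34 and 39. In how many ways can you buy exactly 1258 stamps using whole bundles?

Need nonnegative integers with 34j + 39k = 1258.
gcd(34, 39) = 1, and 34·(-8) + 39·(7) = 1.
So (j₀, k₀) = (-10064, 8806); general j = -10064 + 39t, k = 8806 - 34t.
j ≥ 0 ⇒ t ≥ 259; k ≥ 0 ⇒ t ≤ 259. That's 1 value of t.

1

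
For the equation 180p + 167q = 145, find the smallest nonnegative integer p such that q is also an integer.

24

gcd(180, 167) = 1  (180 = 1*167 + 13, 167 = 12*13 + 11, 13 = 1*11 + 2, 11 = 5*2 + 1, 2 = 2*1).
1 divides 145, so solutions exist.
Back-substituting, 180*(-77) + 167*(83) = 1.
Scale by 145/1 = 145: (p₀, q₀) = (-11165, 12035).
General solution: p = -11165 + 167t, q = 12035 - 180t for integer t.
p ≥ 0: smallest is -11165 mod 167 = 24 (at t = 67), with q = -25.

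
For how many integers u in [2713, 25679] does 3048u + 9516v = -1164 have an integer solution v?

gcd(9516, 3048):
  9516 = 3×3048 + 372
  3048 = 8×372 + 72
  372 = 5×72 + 12
  72 = 6×12
so gcd(9516, 3048) = 12.
Back-substitute for Bézout coefficients:
  12 = 372 - 5×72
  ... = 3048×(-128) + 9516×(41)
Scale by -97: particular solution (12416, -3977); reduce u mod 793: (521, -167).
General solution: u = 521 + 793t, v = -167 - 254t for integer t.
2713 ≤ 521 + 793t ≤ 25679 gives t ∈ [3, 31], which is 29 values.

29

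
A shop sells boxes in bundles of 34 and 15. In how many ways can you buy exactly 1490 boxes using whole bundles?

3

Need nonnegative integers with 34j + 15k = 1490.
gcd(34, 15) = 1, and 34·(4) + 15·(-9) = 1.
So (j₀, k₀) = (5960, -13410); general j = 5960 + 15t, k = -13410 - 34t.
j ≥ 0 ⇒ t ≥ -397; k ≥ 0 ⇒ t ≤ -395. That's 3 values of t.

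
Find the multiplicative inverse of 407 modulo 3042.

725

gcd(3042, 407):
  3042 = 7·407 + 193
  407 = 2·193 + 21
  193 = 9·21 + 4
  21 = 5·4 + 1
  4 = 4·1
so gcd(3042, 407) = 1.
Back-substitute for Bézout coefficients:
  1 = 21 - 5·4
  ... = 407·(725) + 3042·(-97)
So 407·725 ≡ 1 (mod 3042), and 725 mod 3042 = 725.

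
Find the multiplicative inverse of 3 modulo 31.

gcd(31, 3):
  31 = 10·3 + 1
  3 = 3·1
so gcd(31, 3) = 1.
Back-substitute for Bézout coefficients:
  1 = 31 - 10·3
  ... = 3·(-10) + 31·(1)
So 3·-10 ≡ 1 (mod 31), and -10 mod 31 = 21.

21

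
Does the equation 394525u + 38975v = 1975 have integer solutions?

yes

gcd(394525, 38975):
  394525 = 10*38975 + 4775
  38975 = 8*4775 + 775
  4775 = 6*775 + 125
  775 = 6*125 + 25
  125 = 5*25
so gcd(394525, 38975) = 25.
25 divides 1975, so integer solutions exist.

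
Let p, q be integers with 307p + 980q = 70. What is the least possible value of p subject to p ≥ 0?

910

gcd(980, 307) = 1.
1 divides 70, so solutions exist.
By Bézout, 307*(83) + 980*(-26) = 1.
Scale by 70/1 = 70: (p₀, q₀) = (5810, -1820).
General solution: p = 5810 + 980t, q = -1820 - 307t for integer t.
p ≥ 0: smallest is 5810 mod 980 = 910 (at t = -5), with q = -285.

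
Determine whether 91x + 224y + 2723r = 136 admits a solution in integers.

no

gcd(224, 91) = 7  (224 = 2×91 + 42, 91 = 2×42 + 7, 42 = 6×7).
gcd(7, 2723) = 7.
7 does not divide 136 (remainder 3), so no integer solutions.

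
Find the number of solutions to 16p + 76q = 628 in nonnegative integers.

gcd(76, 16):
  76 = 4·16 + 12
  16 = 1·12 + 4
  12 = 3·4
so gcd(76, 16) = 4.
Back-substitute for Bézout coefficients:
  4 = 16 - 1·12
  ... = 16·(5) + 76·(-1)
Scale by 157: one solution is (785, -157). Reduce p mod 19: (6, 7).
General: p = 6 + 19t, q = 7 - 4t.
p ≥ 0 ⇒ t ≥ 0; q ≥ 0 ⇒ t ≤ 1. So t ∈ [0, 1]: 2 solutions.

2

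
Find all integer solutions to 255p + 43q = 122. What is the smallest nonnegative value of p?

gcd(255, 43):
  255 = 5*43 + 40
  43 = 1*40 + 3
  40 = 13*3 + 1
  3 = 3*1
so gcd(255, 43) = 1.
1 divides 122, so solutions exist.
Back-substitute for Bézout coefficients:
  1 = 40 - 13*3
  ... = 255*(14) + 43*(-83)
Scale by 122/1 = 122: (p₀, q₀) = (1708, -10126).
General solution: p = 1708 + 43t, q = -10126 - 255t for integer t.
p ≥ 0: smallest is 1708 mod 43 = 31 (at t = -39), with q = -181.

31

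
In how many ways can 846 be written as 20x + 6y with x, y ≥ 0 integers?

gcd(20, 6):
  20 = 3*6 + 2
  6 = 3*2
so gcd(20, 6) = 2.
Back-substitute for Bézout coefficients:
  2 = 20 - 3*6
  ... = 20*(1) + 6*(-3)
Scale by 423: one solution is (423, -1269). Reduce x mod 3: (0, 141).
General: x = 0 + 3t, y = 141 - 10t.
x ≥ 0 ⇒ t ≥ 0; y ≥ 0 ⇒ t ≤ 14. So t ∈ [0, 14]: 15 solutions.

15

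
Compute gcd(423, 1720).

gcd(1720, 423):
  1720 = 4×423 + 28
  423 = 15×28 + 3
  28 = 9×3 + 1
  3 = 3×1
so gcd(1720, 423) = 1.

1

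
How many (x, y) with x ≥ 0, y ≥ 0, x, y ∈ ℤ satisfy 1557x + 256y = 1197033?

3

gcd(1557, 256) = 1.
By Bézout, 1557*(61) + 256*(-371) = 1.
One solution: (133, 3867).
General: x = 133 + 256t, y = 3867 - 1557t.
x ≥ 0 ⇒ t ≥ 0; y ≥ 0 ⇒ t ≤ 2. So t ∈ [0, 2]: 3 solutions.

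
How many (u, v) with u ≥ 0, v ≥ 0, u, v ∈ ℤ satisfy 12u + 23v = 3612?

gcd(23, 12) = 1.
By Bézout, 12·(2) + 23·(-1) = 1.
One solution: (2, 156).
General: u = 2 + 23t, v = 156 - 12t.
u ≥ 0 ⇒ t ≥ 0; v ≥ 0 ⇒ t ≤ 13. So t ∈ [0, 13]: 14 solutions.

14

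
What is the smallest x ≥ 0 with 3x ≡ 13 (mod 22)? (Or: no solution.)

gcd(22, 3):
  22 = 7×3 + 1
  3 = 3×1
so gcd(22, 3) = 1.
1 divides 13, so solutions exist.
Back-substitute for Bézout coefficients:
  1 = 22 - 7×3
  ... = 3×(-7) + 22×(1)
So 3×(-7) ≡ 1 (mod 22); multiply by 13: x ≡ -91 (mod 22).
Smallest nonnegative: x = -91 mod 22 = 19.

19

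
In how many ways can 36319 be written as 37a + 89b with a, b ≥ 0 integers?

11

gcd(89, 37) = 1  (89 = 2·37 + 15, 37 = 2·15 + 7, 15 = 2·7 + 1, 7 = 7·1).
Back-substituting, 37·(-12) + 89·(5) = 1.
Scale by 36319: one solution is (-435828, 181595). Reduce a mod 89: (5, 406).
General: a = 5 + 89t, b = 406 - 37t.
a ≥ 0 ⇒ t ≥ 0; b ≥ 0 ⇒ t ≤ 10. So t ∈ [0, 10]: 11 solutions.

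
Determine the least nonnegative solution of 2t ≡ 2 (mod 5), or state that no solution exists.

1

gcd(5, 2) = 1.
1 divides 2, so solutions exist.
By Bézout, 2×(-2) + 5×(1) = 1.
So 2×(-2) ≡ 1 (mod 5); multiply by 2: t ≡ -4 (mod 5).
Smallest nonnegative: t = -4 mod 5 = 1.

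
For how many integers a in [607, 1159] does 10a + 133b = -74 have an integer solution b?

gcd(133, 10) = 1  (133 = 13·10 + 3, 10 = 3·3 + 1, 3 = 3·1).
Back-substituting, 10·(40) + 133·(-3) = 1.
Scale by -74: particular solution (-2960, 222); reduce a mod 133: (99, -8).
General solution: a = 99 + 133t, b = -8 - 10t for integer t.
607 ≤ 99 + 133t ≤ 1159 gives t ∈ [4, 7], which is 4 values.

4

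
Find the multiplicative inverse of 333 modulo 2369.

gcd(2369, 333):
  2369 = 7×333 + 38
  333 = 8×38 + 29
  38 = 1×29 + 9
  29 = 3×9 + 2
  9 = 4×2 + 1
  2 = 2×1
so gcd(2369, 333) = 1.
Back-substitute for Bézout coefficients:
  1 = 9 - 4×2
  ... = 333×(-1060) + 2369×(149)
So 333×-1060 ≡ 1 (mod 2369), and -1060 mod 2369 = 1309.

1309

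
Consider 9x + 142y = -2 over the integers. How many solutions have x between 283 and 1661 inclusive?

9

gcd(142, 9) = 1.
By Bézout, 9·(-63) + 142·(4) = 1.
Particular solution: (126, -8).
General solution: x = 126 + 142t, y = -8 - 9t for integer t.
283 ≤ 126 + 142t ≤ 1661 gives t ∈ [2, 10], which is 9 values.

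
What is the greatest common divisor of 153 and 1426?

gcd(1426, 153) = 1  (1426 = 9·153 + 49, 153 = 3·49 + 6, 49 = 8·6 + 1, 6 = 6·1).

1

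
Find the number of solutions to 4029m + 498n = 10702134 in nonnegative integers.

gcd(4029, 498) = 3  (4029 = 8·498 + 45, 498 = 11·45 + 3, 45 = 15·3).
Back-substituting, 4029·(-11) + 498·(89) = 3.
Scale by 3567378: one solution is (-39241158, 317496642). Reduce m mod 166: (80, 20843).
General: m = 80 + 166t, n = 20843 - 1343t.
m ≥ 0 ⇒ t ≥ 0; n ≥ 0 ⇒ t ≤ 15. So t ∈ [0, 15]: 16 solutions.

16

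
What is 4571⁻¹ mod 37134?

gcd(37134, 4571):
  37134 = 8*4571 + 566
  4571 = 8*566 + 43
  566 = 13*43 + 7
  43 = 6*7 + 1
  7 = 7*1
so gcd(37134, 4571) = 1.
Back-substitute for Bézout coefficients:
  1 = 43 - 6*7
  ... = 4571*(5183) + 37134*(-638)
So 4571*5183 ≡ 1 (mod 37134), and 5183 mod 37134 = 5183.

5183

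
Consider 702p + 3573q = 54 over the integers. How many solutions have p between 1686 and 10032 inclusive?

gcd(3573, 702) = 9  (3573 = 5*702 + 63, 702 = 11*63 + 9, 63 = 7*9).
Back-substituting, 702*(56) + 3573*(-11) = 9.
Scale by 6: particular solution (336, -66); reduce p mod 397: (336, -66).
General solution: p = 336 + 397t, q = -66 - 78t for integer t.
1686 ≤ 336 + 397t ≤ 10032 gives t ∈ [4, 24], which is 21 values.

21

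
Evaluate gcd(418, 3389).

gcd(3389, 418) = 1  (3389 = 8·418 + 45, 418 = 9·45 + 13, 45 = 3·13 + 6, 13 = 2·6 + 1, 6 = 6·1).

1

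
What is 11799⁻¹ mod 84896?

gcd(84896, 11799) = 1  (84896 = 7*11799 + 2303, 11799 = 5*2303 + 284, 2303 = 8*284 + 31, 284 = 9*31 + 5, 31 = 6*5 + 1, 5 = 5*1).
Back-substituting, 11799*(-16441) + 84896*(2285) = 1.
So 11799*-16441 ≡ 1 (mod 84896), and -16441 mod 84896 = 68455.

68455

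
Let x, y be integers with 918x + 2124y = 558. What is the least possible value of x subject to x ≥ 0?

33

gcd(2124, 918):
  2124 = 2·918 + 288
  918 = 3·288 + 54
  288 = 5·54 + 18
  54 = 3·18
so gcd(2124, 918) = 18.
18 divides 558, so solutions exist.
Back-substitute for Bézout coefficients:
  18 = 288 - 5·54
  ... = 918·(-37) + 2124·(16)
Scale by 558/18 = 31: (x₀, y₀) = (-1147, 496).
General solution: x = -1147 + 118t, y = 496 - 51t for integer t.
x ≥ 0: smallest is -1147 mod 118 = 33 (at t = 10), with y = -14.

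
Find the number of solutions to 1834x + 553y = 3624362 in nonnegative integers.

26

gcd(1834, 553) = 7  (1834 = 3*553 + 175, 553 = 3*175 + 28, 175 = 6*28 + 7, 28 = 4*7).
Back-substituting, 1834*(19) + 553*(-63) = 7.
Scale by 517766: one solution is (9837554, -32619258). Reduce x mod 79: (0, 6554).
General: x = 0 + 79t, y = 6554 - 262t.
x ≥ 0 ⇒ t ≥ 0; y ≥ 0 ⇒ t ≤ 25. So t ∈ [0, 25]: 26 solutions.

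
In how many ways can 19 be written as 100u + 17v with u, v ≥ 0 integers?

0

gcd(100, 17):
  100 = 5*17 + 15
  17 = 1*15 + 2
  15 = 7*2 + 1
  2 = 2*1
so gcd(100, 17) = 1.
Back-substitute for Bézout coefficients:
  1 = 15 - 7*2
  ... = 100*(8) + 17*(-47)
Scale by 19: one solution is (152, -893). Reduce u mod 17: (16, -93).
General: u = 16 + 17t, v = -93 - 100t.
u ≥ 0 ⇒ t ≥ 0; v ≥ 0 ⇒ t ≤ -1. So t ∈ [0, -1]: 0 solutions.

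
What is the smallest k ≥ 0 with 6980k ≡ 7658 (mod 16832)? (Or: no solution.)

no solution

gcd(16832, 6980) = 4  (16832 = 2*6980 + 2872, 6980 = 2*2872 + 1236, 2872 = 2*1236 + 400, 1236 = 3*400 + 36, 400 = 11*36 + 4, 36 = 9*4).
4 does not divide 7658, so the congruence has no solution.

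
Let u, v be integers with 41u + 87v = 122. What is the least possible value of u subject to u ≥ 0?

gcd(87, 41):
  87 = 2*41 + 5
  41 = 8*5 + 1
  5 = 5*1
so gcd(87, 41) = 1.
1 divides 122, so solutions exist.
Back-substitute for Bézout coefficients:
  1 = 41 - 8*5
  ... = 41*(17) + 87*(-8)
Scale by 122/1 = 122: (u₀, v₀) = (2074, -976).
General solution: u = 2074 + 87t, v = -976 - 41t for integer t.
u ≥ 0: smallest is 2074 mod 87 = 73 (at t = -23), with v = -33.

73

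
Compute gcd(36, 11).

gcd(36, 11):
  36 = 3·11 + 3
  11 = 3·3 + 2
  3 = 1·2 + 1
  2 = 2·1
so gcd(36, 11) = 1.

1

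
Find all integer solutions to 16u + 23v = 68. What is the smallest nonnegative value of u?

10

gcd(23, 16) = 1.
1 divides 68, so solutions exist.
By Bézout, 16*(-10) + 23*(7) = 1.
Scale by 68/1 = 68: (u₀, v₀) = (-680, 476).
General solution: u = -680 + 23t, v = 476 - 16t for integer t.
u ≥ 0: smallest is -680 mod 23 = 10 (at t = 30), with v = -4.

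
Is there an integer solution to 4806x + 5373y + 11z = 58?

gcd(5373, 4806):
  5373 = 1×4806 + 567
  4806 = 8×567 + 270
  567 = 2×270 + 27
  270 = 10×27
so gcd(5373, 4806) = 27.
gcd(27, 11) = 1.
1 divides 58, so integer solutions exist.

yes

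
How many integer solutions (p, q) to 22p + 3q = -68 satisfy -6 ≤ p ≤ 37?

15

gcd(22, 3):
  22 = 7·3 + 1
  3 = 3·1
so gcd(22, 3) = 1.
Back-substitute for Bézout coefficients:
  1 = 22 - 7·3
  ... = 22·(1) + 3·(-7)
Scale by -68: particular solution (-68, 476); reduce p mod 3: (1, -30).
General solution: p = 1 + 3t, q = -30 - 22t for integer t.
-6 ≤ 1 + 3t ≤ 37 gives t ∈ [-2, 12], which is 15 values.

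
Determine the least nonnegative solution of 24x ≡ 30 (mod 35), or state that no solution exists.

gcd(35, 24) = 1  (35 = 1×24 + 11, 24 = 2×11 + 2, 11 = 5×2 + 1, 2 = 2×1).
1 divides 30, so solutions exist.
Back-substituting, 24×(-16) + 35×(11) = 1.
So 24×(-16) ≡ 1 (mod 35); multiply by 30: x ≡ -480 (mod 35).
Smallest nonnegative: x = -480 mod 35 = 10.

10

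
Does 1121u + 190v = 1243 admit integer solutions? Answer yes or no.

gcd(1121, 190) = 19.
19 does not divide 1243 (remainder 8), so no integer solutions.

no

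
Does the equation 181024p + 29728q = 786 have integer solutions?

gcd(181024, 29728):
  181024 = 6×29728 + 2656
  29728 = 11×2656 + 512
  2656 = 5×512 + 96
  512 = 5×96 + 32
  96 = 3×32
so gcd(181024, 29728) = 32.
32 does not divide 786 (remainder 18), so no integer solutions.

no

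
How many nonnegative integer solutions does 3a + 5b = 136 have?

9

gcd(5, 3) = 1  (5 = 1×3 + 2, 3 = 1×2 + 1, 2 = 2×1).
Back-substituting, 3×(2) + 5×(-1) = 1.
Scale by 136: one solution is (272, -136). Reduce a mod 5: (2, 26).
General: a = 2 + 5t, b = 26 - 3t.
a ≥ 0 ⇒ t ≥ 0; b ≥ 0 ⇒ t ≤ 8. So t ∈ [0, 8]: 9 solutions.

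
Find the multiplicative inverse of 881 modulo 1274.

979

gcd(1274, 881) = 1  (1274 = 1×881 + 393, 881 = 2×393 + 95, 393 = 4×95 + 13, 95 = 7×13 + 4, 13 = 3×4 + 1, 4 = 4×1).
Back-substituting, 881×(-295) + 1274×(204) = 1.
So 881×-295 ≡ 1 (mod 1274), and -295 mod 1274 = 979.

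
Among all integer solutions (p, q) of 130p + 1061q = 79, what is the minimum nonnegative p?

gcd(1061, 130):
  1061 = 8·130 + 21
  130 = 6·21 + 4
  21 = 5·4 + 1
  4 = 4·1
so gcd(1061, 130) = 1.
1 divides 79, so solutions exist.
Back-substitute for Bézout coefficients:
  1 = 21 - 5·4
  ... = 130·(-253) + 1061·(31)
Scale by 79/1 = 79: (p₀, q₀) = (-19987, 2449).
General solution: p = -19987 + 1061t, q = 2449 - 130t for integer t.
p ≥ 0: smallest is -19987 mod 1061 = 172 (at t = 19), with q = -21.

172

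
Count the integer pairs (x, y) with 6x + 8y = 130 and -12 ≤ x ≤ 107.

gcd(8, 6):
  8 = 1×6 + 2
  6 = 3×2
so gcd(8, 6) = 2.
Back-substitute for Bézout coefficients:
  2 = 8 - 1×6
  ... = 6×(-1) + 8×(1)
Scale by 65: particular solution (-65, 65); reduce x mod 4: (3, 14).
General solution: x = 3 + 4t, y = 14 - 3t for integer t.
-12 ≤ 3 + 4t ≤ 107 gives t ∈ [-3, 26], which is 30 values.

30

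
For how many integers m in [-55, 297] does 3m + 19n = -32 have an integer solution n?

19

gcd(19, 3) = 1.
By Bézout, 3·(-6) + 19·(1) = 1.
Particular solution: (2, -2).
General solution: m = 2 + 19t, n = -2 - 3t for integer t.
-55 ≤ 2 + 19t ≤ 297 gives t ∈ [-3, 15], which is 19 values.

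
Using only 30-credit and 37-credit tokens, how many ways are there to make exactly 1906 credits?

1

Need nonnegative integers with 30j + 37k = 1906.
gcd(30, 37) = 1, and 30·(-16) + 37·(13) = 1.
So (j₀, k₀) = (-30496, 24778); general j = -30496 + 37t, k = 24778 - 30t.
j ≥ 0 ⇒ t ≥ 825; k ≥ 0 ⇒ t ≤ 825. That's 1 value of t.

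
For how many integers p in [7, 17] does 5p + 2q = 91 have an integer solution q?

gcd(5, 2):
  5 = 2·2 + 1
  2 = 2·1
so gcd(5, 2) = 1.
Back-substitute for Bézout coefficients:
  1 = 5 - 2·2
  ... = 5·(1) + 2·(-2)
Scale by 91: particular solution (91, -182); reduce p mod 2: (1, 43).
General solution: p = 1 + 2t, q = 43 - 5t for integer t.
7 ≤ 1 + 2t ≤ 17 gives t ∈ [3, 8], which is 6 values.

6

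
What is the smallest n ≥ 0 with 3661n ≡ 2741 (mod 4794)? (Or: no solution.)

4415

gcd(4794, 3661) = 1  (4794 = 1*3661 + 1133, 3661 = 3*1133 + 262, 1133 = 4*262 + 85, 262 = 3*85 + 7, 85 = 12*7 + 1, 7 = 7*1).
1 divides 2741, so solutions exist.
Back-substituting, 3661*(-677) + 4794*(517) = 1.
So 3661*(-677) ≡ 1 (mod 4794); multiply by 2741: n ≡ -1855657 (mod 4794).
Smallest nonnegative: n = -1855657 mod 4794 = 4415.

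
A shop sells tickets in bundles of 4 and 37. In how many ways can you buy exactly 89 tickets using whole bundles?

Need nonnegative integers with 4j + 37k = 89.
gcd(4, 37) = 1, and 4·(-9) + 37·(1) = 1.
So (j₀, k₀) = (-801, 89); general j = -801 + 37t, k = 89 - 4t.
j ≥ 0 ⇒ t ≥ 22; k ≥ 0 ⇒ t ≤ 22. That's 1 value of t.

1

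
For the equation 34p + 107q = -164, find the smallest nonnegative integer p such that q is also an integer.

77

gcd(107, 34) = 1  (107 = 3×34 + 5, 34 = 6×5 + 4, 5 = 1×4 + 1, 4 = 4×1).
1 divides -164, so solutions exist.
Back-substituting, 34×(-22) + 107×(7) = 1.
Scale by -164/1 = -164: (p₀, q₀) = (3608, -1148).
General solution: p = 3608 + 107t, q = -1148 - 34t for integer t.
p ≥ 0: smallest is 3608 mod 107 = 77 (at t = -33), with q = -26.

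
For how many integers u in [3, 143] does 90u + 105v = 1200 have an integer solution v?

gcd(105, 90) = 15.
By Bézout, 90*(-1) + 105*(1) = 15.
Particular solution: (4, 8).
General solution: u = 4 + 7t, v = 8 - 6t for integer t.
3 ≤ 4 + 7t ≤ 143 gives t ∈ [0, 19], which is 20 values.

20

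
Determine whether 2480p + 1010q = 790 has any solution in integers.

yes

gcd(2480, 1010) = 10  (2480 = 2*1010 + 460, 1010 = 2*460 + 90, 460 = 5*90 + 10, 90 = 9*10).
10 divides 790, so integer solutions exist.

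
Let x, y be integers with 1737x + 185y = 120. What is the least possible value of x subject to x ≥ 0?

125

gcd(1737, 185) = 1  (1737 = 9·185 + 72, 185 = 2·72 + 41, 72 = 1·41 + 31, 41 = 1·31 + 10, 31 = 3·10 + 1, 10 = 10·1).
1 divides 120, so solutions exist.
Back-substituting, 1737·(18) + 185·(-169) = 1.
Scale by 120/1 = 120: (x₀, y₀) = (2160, -20280).
General solution: x = 2160 + 185t, y = -20280 - 1737t for integer t.
x ≥ 0: smallest is 2160 mod 185 = 125 (at t = -11), with y = -1173.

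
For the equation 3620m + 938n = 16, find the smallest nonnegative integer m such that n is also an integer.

142

gcd(3620, 938):
  3620 = 3×938 + 806
  938 = 1×806 + 132
  806 = 6×132 + 14
  132 = 9×14 + 6
  14 = 2×6 + 2
  6 = 3×2
so gcd(3620, 938) = 2.
2 divides 16, so solutions exist.
Back-substitute for Bézout coefficients:
  2 = 14 - 2×6
  ... = 3620×(135) + 938×(-521)
Scale by 16/2 = 8: (m₀, n₀) = (1080, -4168).
General solution: m = 1080 + 469t, n = -4168 - 1810t for integer t.
m ≥ 0: smallest is 1080 mod 469 = 142 (at t = -2), with n = -548.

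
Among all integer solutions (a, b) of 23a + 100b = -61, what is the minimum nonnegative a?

gcd(100, 23):
  100 = 4·23 + 8
  23 = 2·8 + 7
  8 = 1·7 + 1
  7 = 7·1
so gcd(100, 23) = 1.
1 divides -61, so solutions exist.
Back-substitute for Bézout coefficients:
  1 = 8 - 1·7
  ... = 23·(-13) + 100·(3)
Scale by -61/1 = -61: (a₀, b₀) = (793, -183).
General solution: a = 793 + 100t, b = -183 - 23t for integer t.
a ≥ 0: smallest is 793 mod 100 = 93 (at t = -7), with b = -22.

93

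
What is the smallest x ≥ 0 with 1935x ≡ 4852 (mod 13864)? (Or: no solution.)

13236

gcd(13864, 1935) = 1  (13864 = 7·1935 + 319, 1935 = 6·319 + 21, 319 = 15·21 + 4, 21 = 5·4 + 1, 4 = 4·1).
1 divides 4852, so solutions exist.
Back-substituting, 1935·(3303) + 13864·(-461) = 1.
So 1935·(3303) ≡ 1 (mod 13864); multiply by 4852: x ≡ 16026156 (mod 13864).
Smallest nonnegative: x = 16026156 mod 13864 = 13236.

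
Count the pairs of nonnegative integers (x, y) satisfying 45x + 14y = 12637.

20

gcd(45, 14):
  45 = 3×14 + 3
  14 = 4×3 + 2
  3 = 1×2 + 1
  2 = 2×1
so gcd(45, 14) = 1.
Back-substitute for Bézout coefficients:
  1 = 3 - 1×2
  ... = 45×(5) + 14×(-16)
Scale by 12637: one solution is (63185, -202192). Reduce x mod 14: (3, 893).
General: x = 3 + 14t, y = 893 - 45t.
x ≥ 0 ⇒ t ≥ 0; y ≥ 0 ⇒ t ≤ 19. So t ∈ [0, 19]: 20 solutions.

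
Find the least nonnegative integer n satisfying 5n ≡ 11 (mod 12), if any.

7

gcd(12, 5) = 1.
1 divides 11, so solutions exist.
By Bézout, 5*(5) + 12*(-2) = 1.
So 5*(5) ≡ 1 (mod 12); multiply by 11: n ≡ 55 (mod 12).
Smallest nonnegative: n = 55 mod 12 = 7.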